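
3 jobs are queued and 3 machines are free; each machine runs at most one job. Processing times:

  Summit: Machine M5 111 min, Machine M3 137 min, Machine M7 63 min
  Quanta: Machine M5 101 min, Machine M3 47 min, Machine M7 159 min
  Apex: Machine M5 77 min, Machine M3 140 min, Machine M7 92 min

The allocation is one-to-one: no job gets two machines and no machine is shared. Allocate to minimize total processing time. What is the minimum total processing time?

Optimal: Summit→Machine M7 (63 min), Quanta→Machine M3 (47 min), Apex→Machine M5 (77 min) — total 63+47+77 = 187 min.
No other one-to-one assignment undercuts 187 min.

Min total: 187 min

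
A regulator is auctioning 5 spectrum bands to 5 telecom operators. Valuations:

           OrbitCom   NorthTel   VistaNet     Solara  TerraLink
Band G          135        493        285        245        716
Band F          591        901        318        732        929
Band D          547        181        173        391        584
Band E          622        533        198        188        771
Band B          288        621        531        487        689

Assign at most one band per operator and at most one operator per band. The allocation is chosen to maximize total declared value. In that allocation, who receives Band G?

TerraLink receives Band G.

Optimal: OrbitCom→Band E ($622M), NorthTel→Band F ($901M), VistaNet→Band B ($531M), Solara→Band D ($391M), TerraLink→Band G ($716M) — total 622+901+531+391+716 = $3161M.
Max-entry greedy (repeatedly take the single best remaining cell) gives $2848M, worse by 313.
TerraLink's own top band is Band F ($929M), but forcing TerraLink→Band F and reassigning the rest optimally gives only $2966M — worse by 195.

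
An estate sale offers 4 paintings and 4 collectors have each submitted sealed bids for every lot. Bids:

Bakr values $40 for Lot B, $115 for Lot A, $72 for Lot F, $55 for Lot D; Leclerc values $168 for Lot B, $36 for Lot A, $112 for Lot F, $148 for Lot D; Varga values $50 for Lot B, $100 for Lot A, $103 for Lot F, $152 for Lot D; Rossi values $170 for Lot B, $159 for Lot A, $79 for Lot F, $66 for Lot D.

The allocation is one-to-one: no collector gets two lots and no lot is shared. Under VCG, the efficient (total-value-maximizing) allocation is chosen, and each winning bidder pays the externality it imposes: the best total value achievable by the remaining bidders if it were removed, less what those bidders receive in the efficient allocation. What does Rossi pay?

Rossi pays $43.

Efficient allocation: Bakr→Lot F ($72), Leclerc→Lot B ($168), Varga→Lot D ($152), Rossi→Lot A ($159); total welfare W = $551.
Rossi receives Lot A at value $159, so the others get W − 159 = $392.
Without Rossi: best allocation of the remaining 3 bidders over all 4 lots is Bakr→Lot A ($115), Leclerc→Lot B ($168), Varga→Lot D ($152), total $435.
VCG payment = (others' best without Rossi) − (others' welfare with Rossi) = 435 − 392 = $43.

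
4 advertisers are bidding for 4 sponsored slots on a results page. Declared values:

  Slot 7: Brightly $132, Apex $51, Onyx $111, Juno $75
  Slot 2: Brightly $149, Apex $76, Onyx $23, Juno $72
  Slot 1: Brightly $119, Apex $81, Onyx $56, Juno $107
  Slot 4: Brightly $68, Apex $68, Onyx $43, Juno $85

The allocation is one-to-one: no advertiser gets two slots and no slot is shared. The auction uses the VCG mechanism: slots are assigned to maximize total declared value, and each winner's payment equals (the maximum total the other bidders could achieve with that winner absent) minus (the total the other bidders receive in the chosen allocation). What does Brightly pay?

Efficient allocation: Brightly→Slot 2 ($149), Apex→Slot 4 ($68), Onyx→Slot 7 ($111), Juno→Slot 1 ($107); total welfare W = $435.
Brightly receives Slot 2 at value $149, so the others get W − 149 = $286.
Without Brightly: best allocation of the remaining 3 bidders over all 4 slots is Apex→Slot 2 ($76), Onyx→Slot 7 ($111), Juno→Slot 1 ($107), total $294.
VCG payment = (others' best without Brightly) − (others' welfare with Brightly) = 294 − 286 = $8.

Brightly pays $8.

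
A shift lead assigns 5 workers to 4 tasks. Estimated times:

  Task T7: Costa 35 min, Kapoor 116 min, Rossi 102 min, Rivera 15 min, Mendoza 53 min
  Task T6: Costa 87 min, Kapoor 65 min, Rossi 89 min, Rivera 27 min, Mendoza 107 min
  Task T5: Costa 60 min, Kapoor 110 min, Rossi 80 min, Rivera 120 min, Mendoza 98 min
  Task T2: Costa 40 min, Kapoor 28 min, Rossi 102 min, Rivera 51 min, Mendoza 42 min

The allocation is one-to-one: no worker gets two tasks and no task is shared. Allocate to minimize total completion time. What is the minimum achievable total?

Optimal: Mendoza→Task T7 (53 min), Rivera→Task T6 (27 min), Costa→Task T5 (60 min), Kapoor→Task T2 (28 min) — total 53+27+60+28 = 168 min.
Row-greedy (each worker in turn takes its cheapest remaining task) gives 170 min, worse by 2.
Swapping Costa↔Kapoor (Costa→Task T2 40 min, Kapoor→Task T5 110 min) adds 62.

Minimum total: 168 min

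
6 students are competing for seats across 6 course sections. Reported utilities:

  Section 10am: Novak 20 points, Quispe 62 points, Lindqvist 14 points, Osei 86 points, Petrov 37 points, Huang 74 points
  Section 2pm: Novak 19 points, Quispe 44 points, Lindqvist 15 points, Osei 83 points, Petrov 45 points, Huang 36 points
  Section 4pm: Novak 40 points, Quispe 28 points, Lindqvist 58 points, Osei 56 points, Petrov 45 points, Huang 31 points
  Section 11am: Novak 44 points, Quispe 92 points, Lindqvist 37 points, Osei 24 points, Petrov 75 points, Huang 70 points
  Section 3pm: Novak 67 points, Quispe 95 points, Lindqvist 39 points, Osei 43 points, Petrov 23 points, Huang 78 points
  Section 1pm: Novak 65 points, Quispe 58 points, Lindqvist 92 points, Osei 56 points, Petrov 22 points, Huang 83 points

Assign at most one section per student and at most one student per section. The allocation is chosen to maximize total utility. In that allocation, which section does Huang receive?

This is a one-to-one assignment (maximum-weight bipartite matching).
Optimal: Novak→Section 4pm (40 points), Quispe→Section 3pm (95 points), Lindqvist→Section 1pm (92 points), Osei→Section 2pm (83 points), Petrov→Section 11am (75 points), Huang→Section 10am (74 points) — total 40+95+92+83+75+74 = 459 points.
Max-entry greedy (repeatedly take the single best remaining cell) gives 424 points, worse by 35.
Swapping Lindqvist↔Novak (Lindqvist→Section 4pm 58 points, Novak→Section 1pm 65 points) loses 9.
Every other assignment is strictly worse.
Huang's own top section is Section 1pm (83 points), but forcing Huang→Section 1pm and reassigning the rest optimally gives only 431 points — worse by 28.

Huang receives Section 10am.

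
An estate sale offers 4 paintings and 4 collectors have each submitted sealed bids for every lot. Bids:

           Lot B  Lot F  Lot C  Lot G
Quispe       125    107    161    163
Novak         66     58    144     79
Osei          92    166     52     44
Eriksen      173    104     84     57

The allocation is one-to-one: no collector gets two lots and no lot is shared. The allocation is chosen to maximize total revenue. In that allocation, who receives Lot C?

This is a one-to-one assignment (maximum-weight bipartite matching).
Optimal: Quispe→Lot G ($163), Novak→Lot C ($144), Osei→Lot F ($166), Eriksen→Lot B ($173) — total 163+144+166+173 = $646.
Column-greedy (each lot in turn goes to its best remaining collector) gives $579, worse by 67.
Next-best assignment: Quispe→Lot C, Novak→Lot G, Osei→Lot F, Eriksen→Lot B = $579.
Every other assignment is strictly worse.

Novak receives Lot C.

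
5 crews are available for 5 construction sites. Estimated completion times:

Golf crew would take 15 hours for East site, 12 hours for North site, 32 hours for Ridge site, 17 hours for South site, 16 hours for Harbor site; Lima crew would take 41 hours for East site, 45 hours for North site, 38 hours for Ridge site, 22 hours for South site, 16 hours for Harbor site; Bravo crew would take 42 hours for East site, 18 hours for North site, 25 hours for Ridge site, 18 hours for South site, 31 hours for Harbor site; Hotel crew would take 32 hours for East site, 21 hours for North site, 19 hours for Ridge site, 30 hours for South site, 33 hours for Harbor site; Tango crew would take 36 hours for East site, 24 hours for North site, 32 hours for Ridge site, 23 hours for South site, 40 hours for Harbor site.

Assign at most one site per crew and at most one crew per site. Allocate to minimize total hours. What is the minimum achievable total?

Min total: 91 hours

Optimal: Golf crew→East site (15 hours), Lima crew→Harbor site (16 hours), Bravo crew→North site (18 hours), Hotel crew→Ridge site (19 hours), Tango crew→South site (23 hours) — total 15+16+18+19+23 = 91 hours.
Row-greedy (each crew in turn takes its cheapest remaining site) gives 101 hours, worse by 10.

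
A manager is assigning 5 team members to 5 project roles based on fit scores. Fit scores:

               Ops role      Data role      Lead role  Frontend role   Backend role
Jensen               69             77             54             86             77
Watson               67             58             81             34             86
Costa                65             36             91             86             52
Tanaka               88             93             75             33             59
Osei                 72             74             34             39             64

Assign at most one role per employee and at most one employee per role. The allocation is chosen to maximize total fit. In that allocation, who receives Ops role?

This is a one-to-one assignment (maximum-weight bipartite matching).
Optimal: Jensen→Frontend role (86 pts), Watson→Backend role (86 pts), Costa→Lead role (91 pts), Tanaka→Data role (93 pts), Osei→Ops role (72 pts) — total 86+86+91+93+72 = 428 pts.
Column-greedy (each role in turn goes to its best remaining employee) gives 381 pts, worse by 47.
Next-best assignment: Jensen→Frontend role, Watson→Backend role, Costa→Lead role, Tanaka→Ops role, Osei→Data role = 425 pts.
No other one-to-one assignment exceeds 428 pts.
Osei's own top role is Data role (74 pts), but forcing Osei→Data role and reassigning the rest optimally gives only 425 pts — worse by 3.

Osei receives Ops role.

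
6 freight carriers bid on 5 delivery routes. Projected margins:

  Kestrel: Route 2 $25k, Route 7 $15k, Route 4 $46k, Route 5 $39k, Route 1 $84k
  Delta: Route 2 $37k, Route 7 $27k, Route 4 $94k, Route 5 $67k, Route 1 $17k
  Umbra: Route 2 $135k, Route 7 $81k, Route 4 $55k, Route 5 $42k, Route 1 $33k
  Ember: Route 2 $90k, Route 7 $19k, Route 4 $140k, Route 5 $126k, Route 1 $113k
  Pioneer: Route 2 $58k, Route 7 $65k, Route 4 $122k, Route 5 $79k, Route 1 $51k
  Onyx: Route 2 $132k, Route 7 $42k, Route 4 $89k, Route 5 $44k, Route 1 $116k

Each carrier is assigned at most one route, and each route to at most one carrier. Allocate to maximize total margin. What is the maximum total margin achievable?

This is a one-to-one assignment (maximum-weight bipartite matching).
Optimal: Onyx→Route 2 ($132k), Umbra→Route 7 ($81k), Pioneer→Route 4 ($122k), Ember→Route 5 ($126k), Kestrel→Route 1 ($84k) — total 132+81+122+126+84 = $545k.
Max-entry greedy (repeatedly take the single best remaining cell) gives $497k, worse by 48.
Next-best assignment: Umbra→Route 2, Pioneer→Route 7, Delta→Route 4, Ember→Route 5, Onyx→Route 1 = $536k.
Checked against all permutations: $545k is optimal.

Max total: $545k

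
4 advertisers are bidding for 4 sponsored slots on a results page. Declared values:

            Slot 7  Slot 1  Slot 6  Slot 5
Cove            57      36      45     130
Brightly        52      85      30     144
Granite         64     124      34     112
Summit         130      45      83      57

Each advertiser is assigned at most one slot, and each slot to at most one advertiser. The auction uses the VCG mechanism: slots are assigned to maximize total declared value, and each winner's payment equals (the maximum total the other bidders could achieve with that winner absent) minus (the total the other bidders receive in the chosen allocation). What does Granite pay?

Efficient allocation: Cove→Slot 6 ($45), Brightly→Slot 5 ($144), Granite→Slot 1 ($124), Summit→Slot 7 ($130); total welfare W = $443.
Granite receives Slot 1 at value $124, so the others get W − 124 = $319.
Without Granite: best allocation of the remaining 3 bidders over all 4 slots is Cove→Slot 5 ($130), Brightly→Slot 1 ($85), Summit→Slot 7 ($130), total $345.
VCG payment = (others' best without Granite) − (others' welfare with Granite) = 345 − 319 = $26.

Granite pays $26.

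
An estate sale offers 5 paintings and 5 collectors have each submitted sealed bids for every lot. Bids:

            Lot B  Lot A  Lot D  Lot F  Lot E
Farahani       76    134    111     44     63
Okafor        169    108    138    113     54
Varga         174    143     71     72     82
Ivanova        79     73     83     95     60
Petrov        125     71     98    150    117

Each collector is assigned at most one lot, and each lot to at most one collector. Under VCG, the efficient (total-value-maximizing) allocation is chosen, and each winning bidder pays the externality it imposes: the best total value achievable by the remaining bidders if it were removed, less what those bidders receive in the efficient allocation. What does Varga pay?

Efficient allocation: Farahani→Lot A ($134), Okafor→Lot D ($138), Varga→Lot B ($174), Ivanova→Lot F ($95), Petrov→Lot E ($117); total welfare W = $658.
Varga receives Lot B at value $174, so the others get W − 174 = $484.
Without Varga: best allocation of the remaining 4 bidders over all 5 lots is Farahani→Lot A ($134), Okafor→Lot B ($169), Ivanova→Lot D ($83), Petrov→Lot F ($150), total $536.
VCG payment = (others' best without Varga) − (others' welfare with Varga) = 536 − 484 = $52.

Varga pays $52.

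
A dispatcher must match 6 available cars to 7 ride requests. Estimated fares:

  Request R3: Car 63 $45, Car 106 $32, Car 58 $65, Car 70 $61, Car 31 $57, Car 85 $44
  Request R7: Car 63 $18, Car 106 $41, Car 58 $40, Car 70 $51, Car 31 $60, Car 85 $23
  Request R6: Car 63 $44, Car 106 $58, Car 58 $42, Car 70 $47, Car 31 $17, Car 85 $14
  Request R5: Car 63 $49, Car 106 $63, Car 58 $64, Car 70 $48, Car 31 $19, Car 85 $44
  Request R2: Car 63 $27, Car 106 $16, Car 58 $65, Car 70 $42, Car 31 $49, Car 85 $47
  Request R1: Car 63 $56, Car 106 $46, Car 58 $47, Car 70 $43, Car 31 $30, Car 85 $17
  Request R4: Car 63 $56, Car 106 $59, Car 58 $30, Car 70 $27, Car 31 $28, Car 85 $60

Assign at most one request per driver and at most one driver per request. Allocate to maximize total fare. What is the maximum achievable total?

Optimal: Car 63→Request R1 ($56), Car 106→Request R5 ($63), Car 58→Request R2 ($65), Car 70→Request R3 ($61), Car 31→Request R7 ($60), Car 85→Request R4 ($60) — total 56+63+65+61+60+60 = $365.
Row-greedy (each driver in turn takes its best remaining request) gives $344, worse by 21.
Next-best assignment: Car 63→Request R1, Car 106→Request R6, Car 58→Request R2, Car 70→Request R3, Car 31→Request R7, Car 85→Request R4 = $360.

Maximum total: $365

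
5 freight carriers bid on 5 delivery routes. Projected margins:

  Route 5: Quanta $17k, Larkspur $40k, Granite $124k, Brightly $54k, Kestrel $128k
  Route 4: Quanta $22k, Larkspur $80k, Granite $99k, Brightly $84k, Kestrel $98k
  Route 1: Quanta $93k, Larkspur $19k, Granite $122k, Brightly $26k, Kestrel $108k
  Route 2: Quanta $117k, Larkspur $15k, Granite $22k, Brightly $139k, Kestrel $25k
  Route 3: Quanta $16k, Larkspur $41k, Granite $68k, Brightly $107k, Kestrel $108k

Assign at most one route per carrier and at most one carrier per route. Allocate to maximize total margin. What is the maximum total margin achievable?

Optimal: Quanta→Route 2 ($117k), Larkspur→Route 4 ($80k), Granite→Route 1 ($122k), Brightly→Route 3 ($107k), Kestrel→Route 5 ($128k) — total 117+80+122+107+128 = $554k.
Column-greedy (each route in turn goes to its best remaining carrier) gives $500k, worse by 54.
Next-best assignment: Quanta→Route 1, Larkspur→Route 4, Granite→Route 5, Brightly→Route 2, Kestrel→Route 3 = $544k.
Swapping Larkspur↔Kestrel (Larkspur→Route 5 $40k, Kestrel→Route 4 $98k) loses 70.

Max total: $554k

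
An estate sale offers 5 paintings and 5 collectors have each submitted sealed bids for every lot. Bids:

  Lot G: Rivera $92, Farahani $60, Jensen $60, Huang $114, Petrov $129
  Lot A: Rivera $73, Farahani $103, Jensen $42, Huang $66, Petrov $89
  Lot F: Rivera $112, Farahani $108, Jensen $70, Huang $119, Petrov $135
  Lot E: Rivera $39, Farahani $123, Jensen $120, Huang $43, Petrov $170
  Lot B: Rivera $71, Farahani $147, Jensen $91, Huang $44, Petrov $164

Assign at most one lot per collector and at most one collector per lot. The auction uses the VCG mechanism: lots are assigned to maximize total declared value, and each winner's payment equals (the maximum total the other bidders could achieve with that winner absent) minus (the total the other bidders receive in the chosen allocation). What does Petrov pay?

Efficient allocation: Rivera→Lot F ($112), Farahani→Lot A ($103), Jensen→Lot E ($120), Huang→Lot G ($114), Petrov→Lot B ($164); total welfare W = $613.
Petrov receives Lot B at value $164, so the others get W − 164 = $449.
Without Petrov: best allocation of the remaining 4 bidders over all 5 lots is Rivera→Lot F ($112), Farahani→Lot B ($147), Jensen→Lot E ($120), Huang→Lot G ($114), total $493.
VCG payment = (others' best without Petrov) − (others' welfare with Petrov) = 493 − 449 = $44.

Petrov pays $44.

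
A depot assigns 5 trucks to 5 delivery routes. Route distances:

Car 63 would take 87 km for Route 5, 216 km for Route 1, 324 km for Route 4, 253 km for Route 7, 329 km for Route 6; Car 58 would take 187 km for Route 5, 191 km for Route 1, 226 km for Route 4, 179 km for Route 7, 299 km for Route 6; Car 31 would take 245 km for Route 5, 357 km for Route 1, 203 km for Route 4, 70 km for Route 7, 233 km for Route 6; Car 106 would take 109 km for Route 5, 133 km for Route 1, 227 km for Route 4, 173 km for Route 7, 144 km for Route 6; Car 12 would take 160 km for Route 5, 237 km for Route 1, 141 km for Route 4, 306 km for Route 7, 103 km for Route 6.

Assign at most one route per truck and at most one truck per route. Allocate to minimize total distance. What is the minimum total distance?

Optimal: Car 63→Route 5 (87 km), Car 58→Route 4 (226 km), Car 31→Route 7 (70 km), Car 106→Route 1 (133 km), Car 12→Route 6 (103 km) — total 87+226+70+133+103 = 619 km.
Row-greedy (each truck in turn takes its cheapest remaining route) gives 705 km, worse by 86.
Next-best assignment: Car 63→Route 5, Car 58→Route 1, Car 31→Route 7, Car 106→Route 6, Car 12→Route 4 = 633 km.

Min total: 619 km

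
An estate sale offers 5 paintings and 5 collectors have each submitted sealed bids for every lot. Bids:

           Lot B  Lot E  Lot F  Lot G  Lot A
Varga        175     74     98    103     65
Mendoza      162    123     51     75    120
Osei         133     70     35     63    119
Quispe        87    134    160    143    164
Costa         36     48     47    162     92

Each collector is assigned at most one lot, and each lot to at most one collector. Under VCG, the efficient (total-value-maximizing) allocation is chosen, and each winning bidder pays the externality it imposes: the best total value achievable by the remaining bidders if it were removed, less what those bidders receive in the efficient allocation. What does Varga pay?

Varga pays $39.

Efficient allocation: Varga→Lot B ($175), Mendoza→Lot E ($123), Osei→Lot A ($119), Quispe→Lot F ($160), Costa→Lot G ($162); total welfare W = $739.
Varga receives Lot B at value $175, so the others get W − 175 = $564.
Without Varga: best allocation of the remaining 4 bidders over all 5 lots is Mendoza→Lot B ($162), Osei→Lot A ($119), Quispe→Lot F ($160), Costa→Lot G ($162), total $603.
VCG payment = (others' best without Varga) − (others' welfare with Varga) = 603 − 564 = $39.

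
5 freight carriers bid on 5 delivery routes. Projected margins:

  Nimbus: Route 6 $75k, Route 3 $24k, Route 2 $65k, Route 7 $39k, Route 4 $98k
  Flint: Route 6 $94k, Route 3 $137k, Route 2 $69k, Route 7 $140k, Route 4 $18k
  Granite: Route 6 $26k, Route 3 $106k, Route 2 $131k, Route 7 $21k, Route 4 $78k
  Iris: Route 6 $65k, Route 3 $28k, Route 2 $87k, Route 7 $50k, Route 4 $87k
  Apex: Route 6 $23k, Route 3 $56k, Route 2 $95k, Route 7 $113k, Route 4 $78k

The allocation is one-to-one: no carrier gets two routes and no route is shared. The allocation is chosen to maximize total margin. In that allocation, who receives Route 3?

Optimal: Nimbus→Route 4 ($98k), Flint→Route 3 ($137k), Granite→Route 2 ($131k), Iris→Route 6 ($65k), Apex→Route 7 ($113k) — total 98+137+131+65+113 = $544k.
Row-greedy (each carrier in turn takes its best remaining route) gives $490k, worse by 54.
Next-best assignment: Nimbus→Route 6, Flint→Route 3, Granite→Route 2, Iris→Route 4, Apex→Route 7 = $543k.
Flint's own top route is Route 7 ($140k), but forcing Flint→Route 7 and reassigning the rest optimally gives only $504k — worse by 40.

Flint receives Route 3.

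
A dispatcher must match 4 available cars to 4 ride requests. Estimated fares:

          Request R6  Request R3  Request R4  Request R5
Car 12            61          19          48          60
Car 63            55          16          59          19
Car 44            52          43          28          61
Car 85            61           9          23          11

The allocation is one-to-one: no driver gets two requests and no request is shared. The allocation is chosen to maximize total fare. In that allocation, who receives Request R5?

Optimal: Car 12→Request R5 ($60), Car 63→Request R4 ($59), Car 44→Request R3 ($43), Car 85→Request R6 ($61) — total 60+59+43+61 = $223.
Max-entry greedy (repeatedly take the single best remaining cell) gives $190, worse by 33.
Swapping Car 85↔Car 12 (Car 85→Request R5 $11, Car 12→Request R6 $61) loses 49.
Car 12's own top request is Request R6 ($61), but forcing Car 12→Request R6 and reassigning the rest optimally gives only $190 — worse by 33.

Car 12 receives Request R5.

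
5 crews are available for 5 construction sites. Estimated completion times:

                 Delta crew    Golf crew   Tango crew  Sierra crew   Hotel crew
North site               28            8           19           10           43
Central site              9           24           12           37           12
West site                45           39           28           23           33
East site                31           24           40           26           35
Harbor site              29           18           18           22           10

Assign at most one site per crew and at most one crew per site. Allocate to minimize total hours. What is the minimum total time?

Optimal: Delta crew→Central site (9 hours), Golf crew→North site (8 hours), Tango crew→West site (28 hours), Sierra crew→East site (26 hours), Hotel crew→Harbor site (10 hours) — total 9+8+28+26+10 = 81 hours.
Column-greedy (each site in turn goes to its cheapest remaining crew) gives 93 hours, worse by 12.
Swapping Hotel crew↔Delta crew (Hotel crew→Central site 12 hours, Delta crew→Harbor site 29 hours) adds 22.

Min total: 81 hours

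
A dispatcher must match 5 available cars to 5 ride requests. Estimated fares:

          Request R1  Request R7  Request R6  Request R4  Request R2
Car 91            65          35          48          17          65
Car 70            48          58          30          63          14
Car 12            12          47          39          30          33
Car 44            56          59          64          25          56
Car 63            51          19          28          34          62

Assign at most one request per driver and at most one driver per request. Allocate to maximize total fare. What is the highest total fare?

Optimal: Car 91→Request R1 ($65), Car 70→Request R4 ($63), Car 12→Request R7 ($47), Car 44→Request R6 ($64), Car 63→Request R2 ($62) — total 65+63+47+64+62 = $301.
Column-greedy (each request in turn goes to its best remaining driver) gives $288, worse by 13.
Next-best assignment: Car 91→Request R2, Car 70→Request R4, Car 12→Request R7, Car 44→Request R6, Car 63→Request R1 = $290.
No other one-to-one assignment exceeds $301.

Maximum total: $301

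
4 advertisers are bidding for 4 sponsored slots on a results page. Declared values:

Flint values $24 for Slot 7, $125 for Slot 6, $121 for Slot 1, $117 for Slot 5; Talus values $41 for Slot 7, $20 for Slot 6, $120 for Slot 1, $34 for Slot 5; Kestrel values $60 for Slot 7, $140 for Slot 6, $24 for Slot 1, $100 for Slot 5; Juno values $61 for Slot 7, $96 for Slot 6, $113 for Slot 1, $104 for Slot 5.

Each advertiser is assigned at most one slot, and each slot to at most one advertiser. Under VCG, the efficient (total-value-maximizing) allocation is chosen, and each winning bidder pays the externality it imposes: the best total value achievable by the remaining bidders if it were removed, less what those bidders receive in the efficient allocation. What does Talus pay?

Efficient allocation: Flint→Slot 5 ($117), Talus→Slot 1 ($120), Kestrel→Slot 6 ($140), Juno→Slot 7 ($61); total welfare W = $438.
Talus receives Slot 1 at value $120, so the others get W − 120 = $318.
Without Talus: best allocation of the remaining 3 bidders over all 4 slots is Flint→Slot 5 ($117), Kestrel→Slot 6 ($140), Juno→Slot 1 ($113), total $370.
VCG payment = (others' best without Talus) − (others' welfare with Talus) = 370 − 318 = $52.

Talus pays $52.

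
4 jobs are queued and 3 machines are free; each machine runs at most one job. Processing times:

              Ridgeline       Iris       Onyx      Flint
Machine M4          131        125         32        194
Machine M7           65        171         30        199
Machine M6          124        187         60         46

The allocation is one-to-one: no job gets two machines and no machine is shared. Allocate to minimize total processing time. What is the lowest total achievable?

Optimal: Onyx→Machine M4 (32 min), Ridgeline→Machine M7 (65 min), Flint→Machine M6 (46 min) — total 32+65+46 = 143 min.
Row-greedy (each job in turn takes its cheapest remaining machine) gives 250 min, worse by 107.
Next-best assignment: Iris→Machine M4, Onyx→Machine M7, Flint→Machine M6 = 201 min.
Every other assignment is strictly worse.

Min total: 143 min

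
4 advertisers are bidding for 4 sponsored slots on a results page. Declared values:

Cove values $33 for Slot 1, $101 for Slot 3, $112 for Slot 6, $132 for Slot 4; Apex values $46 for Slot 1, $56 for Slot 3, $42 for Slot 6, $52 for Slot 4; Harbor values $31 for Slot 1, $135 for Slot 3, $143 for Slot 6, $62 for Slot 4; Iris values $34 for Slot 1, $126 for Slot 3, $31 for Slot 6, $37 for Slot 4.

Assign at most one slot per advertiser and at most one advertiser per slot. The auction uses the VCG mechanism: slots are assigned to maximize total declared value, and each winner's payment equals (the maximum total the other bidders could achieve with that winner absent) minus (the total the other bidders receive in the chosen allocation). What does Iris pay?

Efficient allocation: Cove→Slot 4 ($132), Apex→Slot 1 ($46), Harbor→Slot 6 ($143), Iris→Slot 3 ($126); total welfare W = $447.
Iris receives Slot 3 at value $126, so the others get W − 126 = $321.
Without Iris: best allocation of the remaining 3 bidders over all 4 slots is Cove→Slot 4 ($132), Apex→Slot 3 ($56), Harbor→Slot 6 ($143), total $331.
VCG payment = (others' best without Iris) − (others' welfare with Iris) = 331 − 321 = $10.

Iris pays $10.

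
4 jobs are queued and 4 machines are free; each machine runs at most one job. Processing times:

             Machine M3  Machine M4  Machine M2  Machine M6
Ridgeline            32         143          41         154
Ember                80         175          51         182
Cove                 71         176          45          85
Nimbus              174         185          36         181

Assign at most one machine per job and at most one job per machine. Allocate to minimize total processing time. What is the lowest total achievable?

Optimal: Ridgeline→Machine M3 (32 min), Ember→Machine M4 (175 min), Cove→Machine M6 (85 min), Nimbus→Machine M2 (36 min) — total 32+175+85+36 = 328 min.
Row-greedy (each job in turn takes its cheapest remaining machine) gives 353 min, worse by 25.

Minimum total: 328 min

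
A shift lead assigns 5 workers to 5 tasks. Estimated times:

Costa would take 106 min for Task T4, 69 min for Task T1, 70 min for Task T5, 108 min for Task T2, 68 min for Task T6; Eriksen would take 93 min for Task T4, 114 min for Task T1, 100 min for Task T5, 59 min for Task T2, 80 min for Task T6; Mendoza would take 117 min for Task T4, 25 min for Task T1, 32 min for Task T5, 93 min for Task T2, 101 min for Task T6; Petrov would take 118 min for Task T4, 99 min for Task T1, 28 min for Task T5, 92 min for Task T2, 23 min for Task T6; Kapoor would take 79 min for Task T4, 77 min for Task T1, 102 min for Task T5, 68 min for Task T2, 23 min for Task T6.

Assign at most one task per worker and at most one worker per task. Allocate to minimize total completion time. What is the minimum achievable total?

Optimal: Costa→Task T4 (106 min), Eriksen→Task T2 (59 min), Mendoza→Task T1 (25 min), Petrov→Task T5 (28 min), Kapoor→Task T6 (23 min) — total 106+59+25+28+23 = 241 min.
Min-entry greedy (repeatedly take the single cheapest remaining cell) gives 256 min, worse by 15.

Min total: 241 min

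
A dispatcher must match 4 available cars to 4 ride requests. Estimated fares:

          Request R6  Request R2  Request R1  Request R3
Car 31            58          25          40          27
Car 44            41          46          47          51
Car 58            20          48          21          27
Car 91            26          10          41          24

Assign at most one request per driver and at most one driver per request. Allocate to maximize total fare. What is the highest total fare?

Max total: $198

Optimal: Car 31→Request R6 ($58), Car 44→Request R3 ($51), Car 58→Request R2 ($48), Car 91→Request R1 ($41) — total 58+51+48+41 = $198.
Column-greedy (each request in turn goes to its best remaining driver) gives $177, worse by 21.
Swapping Car 91↔Car 58 (Car 91→Request R2 $10, Car 58→Request R1 $21) loses 58.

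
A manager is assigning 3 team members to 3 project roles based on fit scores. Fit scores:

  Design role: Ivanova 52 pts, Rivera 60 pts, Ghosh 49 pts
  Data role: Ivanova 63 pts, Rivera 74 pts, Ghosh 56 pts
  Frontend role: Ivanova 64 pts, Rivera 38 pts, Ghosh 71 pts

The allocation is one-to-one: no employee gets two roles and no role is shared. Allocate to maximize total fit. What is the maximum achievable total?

This is a one-to-one assignment (maximum-weight bipartite matching).
Optimal: Ivanova→Design role (52 pts), Rivera→Data role (74 pts), Ghosh→Frontend role (71 pts) — total 52+74+71 = 197 pts.
Column-greedy (each role in turn goes to its best remaining employee) gives 194 pts, worse by 3.
Next-best assignment: Ivanova→Data role, Rivera→Design role, Ghosh→Frontend role = 194 pts.
Swapping Ghosh↔Rivera (Ghosh→Data role 56 pts, Rivera→Frontend role 38 pts) loses 51.
Every other assignment is strictly worse.

Max total: 197 pts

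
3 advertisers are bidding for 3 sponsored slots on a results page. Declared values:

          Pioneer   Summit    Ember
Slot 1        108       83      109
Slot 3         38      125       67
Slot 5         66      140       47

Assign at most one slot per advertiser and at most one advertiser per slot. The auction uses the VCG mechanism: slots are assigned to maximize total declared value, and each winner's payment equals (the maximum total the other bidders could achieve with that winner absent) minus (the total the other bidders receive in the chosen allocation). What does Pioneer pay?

Pioneer pays $42.

Efficient allocation: Pioneer→Slot 1 ($108), Summit→Slot 5 ($140), Ember→Slot 3 ($67); total welfare W = $315.
Pioneer receives Slot 1 at value $108, so the others get W − 108 = $207.
Without Pioneer: best allocation of the remaining 2 bidders over all 3 slots is Summit→Slot 5 ($140), Ember→Slot 1 ($109), total $249.
VCG payment = (others' best without Pioneer) − (others' welfare with Pioneer) = 249 − 207 = $42.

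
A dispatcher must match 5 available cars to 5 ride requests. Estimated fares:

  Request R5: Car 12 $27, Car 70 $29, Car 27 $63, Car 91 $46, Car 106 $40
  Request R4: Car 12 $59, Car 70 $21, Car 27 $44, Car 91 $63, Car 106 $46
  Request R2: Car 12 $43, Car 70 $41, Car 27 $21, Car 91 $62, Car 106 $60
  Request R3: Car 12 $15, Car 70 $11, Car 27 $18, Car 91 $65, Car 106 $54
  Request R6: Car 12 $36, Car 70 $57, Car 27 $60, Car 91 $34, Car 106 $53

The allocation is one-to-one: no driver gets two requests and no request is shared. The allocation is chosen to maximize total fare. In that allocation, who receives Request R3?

Car 91 receives Request R3.

Optimal: Car 12→Request R4 ($59), Car 70→Request R6 ($57), Car 27→Request R5 ($63), Car 91→Request R3 ($65), Car 106→Request R2 ($60) — total 59+57+63+65+60 = $304.
Column-greedy (each request in turn goes to its best remaining driver) gives $258, worse by 46.
Next-best assignment: Car 12→Request R4, Car 70→Request R6, Car 27→Request R5, Car 91→Request R2, Car 106→Request R3 = $295.
Every other assignment is strictly worse.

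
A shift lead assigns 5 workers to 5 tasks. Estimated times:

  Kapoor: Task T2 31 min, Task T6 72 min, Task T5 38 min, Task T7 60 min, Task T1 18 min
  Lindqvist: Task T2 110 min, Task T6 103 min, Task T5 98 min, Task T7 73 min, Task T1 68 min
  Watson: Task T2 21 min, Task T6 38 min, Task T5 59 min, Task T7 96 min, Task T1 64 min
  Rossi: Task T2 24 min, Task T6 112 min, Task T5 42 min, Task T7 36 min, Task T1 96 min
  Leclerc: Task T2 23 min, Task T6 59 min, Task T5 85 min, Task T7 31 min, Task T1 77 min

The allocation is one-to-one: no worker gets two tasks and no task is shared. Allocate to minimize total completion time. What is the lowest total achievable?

Optimal: Kapoor→Task T1 (18 min), Lindqvist→Task T7 (73 min), Watson→Task T6 (38 min), Rossi→Task T5 (42 min), Leclerc→Task T2 (23 min) — total 18+73+38+42+23 = 194 min.
Row-greedy (each worker in turn takes its cheapest remaining task) gives 213 min, worse by 19.

Min total: 194 min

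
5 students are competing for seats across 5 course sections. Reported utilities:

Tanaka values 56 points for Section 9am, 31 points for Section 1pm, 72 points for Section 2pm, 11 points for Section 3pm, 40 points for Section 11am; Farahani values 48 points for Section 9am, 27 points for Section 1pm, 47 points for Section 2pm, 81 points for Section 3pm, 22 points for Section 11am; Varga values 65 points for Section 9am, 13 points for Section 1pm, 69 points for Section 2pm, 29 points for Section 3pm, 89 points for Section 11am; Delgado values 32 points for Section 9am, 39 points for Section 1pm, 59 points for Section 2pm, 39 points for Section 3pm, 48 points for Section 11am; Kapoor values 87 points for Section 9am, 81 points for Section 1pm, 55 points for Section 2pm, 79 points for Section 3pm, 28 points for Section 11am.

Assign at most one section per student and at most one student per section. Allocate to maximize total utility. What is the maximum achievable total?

Max total: 368 points

Treat this as an assignment problem: match each student to one section.
Optimal: Tanaka→Section 2pm (72 points), Farahani→Section 3pm (81 points), Varga→Section 11am (89 points), Delgado→Section 1pm (39 points), Kapoor→Section 9am (87 points) — total 72+81+89+39+87 = 368 points.
No other one-to-one assignment exceeds 368 points.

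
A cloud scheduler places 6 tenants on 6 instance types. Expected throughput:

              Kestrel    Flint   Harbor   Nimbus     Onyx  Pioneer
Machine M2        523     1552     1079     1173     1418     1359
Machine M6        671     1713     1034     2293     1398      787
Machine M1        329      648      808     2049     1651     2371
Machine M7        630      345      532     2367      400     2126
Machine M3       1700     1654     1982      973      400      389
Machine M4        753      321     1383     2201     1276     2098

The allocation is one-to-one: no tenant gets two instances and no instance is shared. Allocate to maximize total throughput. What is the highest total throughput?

Optimal: Kestrel→Machine M3 (1700 ops/s), Flint→Machine M6 (1713 ops/s), Harbor→Machine M4 (1383 ops/s), Nimbus→Machine M7 (2367 ops/s), Onyx→Machine M2 (1418 ops/s), Pioneer→Machine M1 (2371 ops/s) — total 1700+1713+1383+2367+1418+2371 = 10952 ops/s.
Row-greedy (each tenant in turn takes its best remaining instance) gives 10173 ops/s, worse by 779.
Every other assignment is strictly worse.

Max total: 10952 ops/s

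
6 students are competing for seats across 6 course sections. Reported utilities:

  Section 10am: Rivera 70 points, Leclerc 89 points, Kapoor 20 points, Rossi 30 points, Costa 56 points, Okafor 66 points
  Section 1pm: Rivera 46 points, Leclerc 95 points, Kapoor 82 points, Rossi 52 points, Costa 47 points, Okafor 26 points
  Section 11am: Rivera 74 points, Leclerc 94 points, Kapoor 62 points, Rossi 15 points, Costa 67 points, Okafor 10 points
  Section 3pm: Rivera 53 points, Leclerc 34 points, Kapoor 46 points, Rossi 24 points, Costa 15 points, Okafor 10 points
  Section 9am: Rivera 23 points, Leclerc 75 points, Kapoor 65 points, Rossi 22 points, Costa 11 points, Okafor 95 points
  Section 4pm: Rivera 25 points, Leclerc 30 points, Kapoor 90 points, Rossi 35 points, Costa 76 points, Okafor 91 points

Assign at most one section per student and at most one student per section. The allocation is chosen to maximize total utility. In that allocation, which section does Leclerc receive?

Optimal: Rivera→Section 3pm (53 points), Leclerc→Section 10am (89 points), Kapoor→Section 4pm (90 points), Rossi→Section 1pm (52 points), Costa→Section 11am (67 points), Okafor→Section 9am (95 points) — total 53+89+90+52+67+95 = 446 points.
Swapping Leclerc↔Rivera (Leclerc→Section 3pm 34 points, Rivera→Section 10am 70 points) loses 38.
Leclerc's own top section is Section 1pm (95 points), but forcing Leclerc→Section 1pm and reassigning the rest optimally gives only 441 points — worse by 5.

Leclerc receives Section 10am.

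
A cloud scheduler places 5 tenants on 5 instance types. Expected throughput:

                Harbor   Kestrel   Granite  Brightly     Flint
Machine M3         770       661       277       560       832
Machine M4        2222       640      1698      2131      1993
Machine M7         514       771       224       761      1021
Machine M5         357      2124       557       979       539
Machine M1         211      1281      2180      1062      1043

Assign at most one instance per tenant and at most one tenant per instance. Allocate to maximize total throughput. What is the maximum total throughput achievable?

Optimal: Harbor→Machine M3 (770 ops/s), Kestrel→Machine M5 (2124 ops/s), Granite→Machine M1 (2180 ops/s), Brightly→Machine M4 (2131 ops/s), Flint→Machine M7 (1021 ops/s) — total 770+2124+2180+2131+1021 = 8226 ops/s.
Row-greedy (each tenant in turn takes its best remaining instance) gives 8119 ops/s, worse by 107.

Max total: 8226 ops/s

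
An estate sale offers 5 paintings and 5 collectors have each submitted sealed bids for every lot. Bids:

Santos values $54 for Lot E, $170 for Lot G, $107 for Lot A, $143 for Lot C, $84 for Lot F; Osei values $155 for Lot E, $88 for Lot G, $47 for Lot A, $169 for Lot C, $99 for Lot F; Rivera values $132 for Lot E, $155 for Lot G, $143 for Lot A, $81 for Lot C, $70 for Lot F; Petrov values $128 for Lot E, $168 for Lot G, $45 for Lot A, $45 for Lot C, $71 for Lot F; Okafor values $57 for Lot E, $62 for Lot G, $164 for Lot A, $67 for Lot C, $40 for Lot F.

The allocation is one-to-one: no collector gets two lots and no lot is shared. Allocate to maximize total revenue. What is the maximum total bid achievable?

Max total: $717

Optimal: Santos→Lot F ($84), Osei→Lot C ($169), Rivera→Lot E ($132), Petrov→Lot G ($168), Okafor→Lot A ($164) — total 84+169+132+168+164 = $717.
Max-entry greedy (repeatedly take the single best remaining cell) gives $706, worse by 11.
Swapping Petrov↔Okafor (Petrov→Lot A $45, Okafor→Lot G $62) loses 225.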